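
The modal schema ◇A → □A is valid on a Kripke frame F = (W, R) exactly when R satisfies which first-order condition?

Partial functionality

Suppose ◇A→□A is valid. Take Rxy, Rxz and set V(A)={y}. Then ◇A at x, so □A at x, so A at z, i.e. z=y.
Conversely, any frame satisfying ∀x ∀y ∀z (Rxy ∧ Rxz → y = z) validates the schema.
Frame condition: ∀x ∀y ∀z (Rxy ∧ Rxz → y = z).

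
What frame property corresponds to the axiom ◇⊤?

◇⊤ holds at w iff w has a successor, so frame-validity of ◇⊤ is exactly seriality. Equivalently via □φ → ◇φ:
Suppose □φ→◇φ is valid. At any x set V(φ)=W. Then □φ at x, so ◇φ at x, so x has a successor.

Seriality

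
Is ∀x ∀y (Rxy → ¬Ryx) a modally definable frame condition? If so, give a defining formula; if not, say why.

Modal frame validity is preserved under surjective bounded morphisms.
The 3-cycle (worlds a,b,c with a→b→c→a) is asymmetric. Mapping every world to a single reflexive point • is a surjective bounded morphism, and the reflexive point is not asymmetric (R•• but asymmetry requires ¬R••).
Hence asymmetry is not modally definable.

No — not modally definable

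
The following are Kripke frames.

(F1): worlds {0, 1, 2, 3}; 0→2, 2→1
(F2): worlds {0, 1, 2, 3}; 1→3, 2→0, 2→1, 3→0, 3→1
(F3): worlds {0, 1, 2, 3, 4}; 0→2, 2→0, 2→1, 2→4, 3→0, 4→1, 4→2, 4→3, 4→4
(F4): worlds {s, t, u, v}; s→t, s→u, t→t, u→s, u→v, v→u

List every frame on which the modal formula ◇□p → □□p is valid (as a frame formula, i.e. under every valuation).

This is the axiom for a generalized confluence (Geach) condition; its first-order frame correspondent is ∀x ∀y ∀z ((xRy ∧ xR²z) → ∃w (yRw ∧ z = w)).
(F1): holds.
(F2): fails — 2R0, 2R²3 but no w with 0Rw and 3=w.
(F3): fails — 2R0, 2R²1 but no w with 0Rw and 1=w.
(F4): fails — sRt, sR²s but no w with tRw and s=w.
Valid on: (F1).

(F1)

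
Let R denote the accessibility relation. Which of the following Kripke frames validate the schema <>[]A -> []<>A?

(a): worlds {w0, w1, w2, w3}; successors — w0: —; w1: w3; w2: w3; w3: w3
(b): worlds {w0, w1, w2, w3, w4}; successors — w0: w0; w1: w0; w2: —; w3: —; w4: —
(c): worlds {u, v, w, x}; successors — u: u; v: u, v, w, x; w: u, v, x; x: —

This is the axiom for convergence; its first-order frame correspondent is forall x forall y forall z (Rxy & Rxz -> exists w (Ryw & Rzw)).
(a): condition met.
(b): condition met.
(c): fails — Rvv and Rvx but v and x have no common successor.

(a), (b)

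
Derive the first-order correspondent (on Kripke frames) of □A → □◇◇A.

This is a Sahlqvist (Geach-type) schema ◇^0□^1A → □^1◇^2A.
First-order correspondent: ∀x ∀z (xRz → ∃w (xRw ∧ zR²w)).

∀x ∀z (xRz → ∃w (xRw ∧ zR²w))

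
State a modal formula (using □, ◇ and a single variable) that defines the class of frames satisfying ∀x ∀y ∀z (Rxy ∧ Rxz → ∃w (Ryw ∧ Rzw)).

◇□q → □◇q

This is convergence; the standard corresponding axiom is .2: ◇□q → □◇q.
Suppose ◇□q→□◇q is valid. Take Rxy, Rxz and set V(q)={w : Ryw}. Then □q at y so ◇□q at x, so □◇q at x, so ◇q at z, giving w with Rzw and Ryw.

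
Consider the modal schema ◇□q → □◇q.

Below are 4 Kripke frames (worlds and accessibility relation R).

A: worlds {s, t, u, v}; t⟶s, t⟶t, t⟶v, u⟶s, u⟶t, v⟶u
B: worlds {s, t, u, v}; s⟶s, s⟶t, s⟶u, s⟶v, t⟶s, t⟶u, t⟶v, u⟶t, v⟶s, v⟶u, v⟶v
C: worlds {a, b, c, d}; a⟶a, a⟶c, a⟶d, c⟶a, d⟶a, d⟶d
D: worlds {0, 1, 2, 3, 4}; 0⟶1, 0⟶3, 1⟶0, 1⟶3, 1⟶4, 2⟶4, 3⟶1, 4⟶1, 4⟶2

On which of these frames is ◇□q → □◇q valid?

C

This is the axiom for convergence; its first-order frame correspondent is ∀x ∀y ∀z (Rxy ∧ Rxz → ∃w (Ryw ∧ Rzw)).
A: fails — Rtv and Rts but v and s have no common successor.
B: fails — Rsv and Rsu but v and u have no common successor.
C: ✓.
D: fails — R01 and R03 but 1 and 3 have no common successor.
Valid on: C.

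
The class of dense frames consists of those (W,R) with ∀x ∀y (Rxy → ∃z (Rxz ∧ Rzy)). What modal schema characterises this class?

□□p → □p

This is density; the standard corresponding axiom is C4: □□p → □p.
Suppose □□p→□p is valid. Take Rxy and set V(p)={w : xR²w}. Then □□p at x, so □p at x, so p at y, i.e. ∃z(Rxz∧Rzy).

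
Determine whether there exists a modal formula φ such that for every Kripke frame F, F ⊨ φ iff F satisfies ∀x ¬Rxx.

Any modally definable frame class is closed under surjective bounded morphisms.
The 5-cycle (worlds a,b,c,d,e with a→b→c→d→e→a) is irreflexive, and the map sending every world to a single reflexive point • is a surjective bounded morphism (forth: every edge maps to (•,•); back: every world has a successor). So any modal formula valid on the 5-cycle is also valid on the reflexive point, which is not irreflexive.
So no modal formula (or set of formulas) defines exactly the irreflexive frames.

No — not modally definable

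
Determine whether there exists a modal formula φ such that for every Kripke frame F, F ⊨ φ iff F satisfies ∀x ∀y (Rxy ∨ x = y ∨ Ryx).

Modal frame validity is preserved under disjoint unions.
Take 3 disjoint single-world reflexive frames: each is trivially connected, but their disjoint union has 3 worlds with no edge between distinct components, so it is not connected.
So no modal formula (or set of formulas) defines exactly the connected frames.

No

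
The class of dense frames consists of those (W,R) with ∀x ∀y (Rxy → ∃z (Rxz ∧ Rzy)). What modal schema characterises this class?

This is density; the standard corresponding axiom is C4: □□p → □p.

□□p → □p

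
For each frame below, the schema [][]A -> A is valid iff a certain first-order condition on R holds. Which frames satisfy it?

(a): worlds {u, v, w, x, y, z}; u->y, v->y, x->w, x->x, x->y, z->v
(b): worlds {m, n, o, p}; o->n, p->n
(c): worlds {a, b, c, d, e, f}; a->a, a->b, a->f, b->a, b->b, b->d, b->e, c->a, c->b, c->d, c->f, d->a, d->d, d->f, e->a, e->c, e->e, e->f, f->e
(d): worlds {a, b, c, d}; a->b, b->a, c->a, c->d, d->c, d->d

(d)

Frame correspondent (Sahlqvist): forall x exists w (x R^2 w & x = w) — i.e. a generalized confluence (Geach) condition.
(a): fails — at u but no t with uR²t and u=t.
(b): fails — at m but no w with mR²w and m=w.
(c): fails — at c but no w with cR²w and c=w.
(d): satisfies the condition.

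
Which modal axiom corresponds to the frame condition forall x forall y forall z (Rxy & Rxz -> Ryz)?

◇r → □◇r

A defining formula is ◇r → □◇r (the 5 axiom).
Suppose ◇r→□◇r is valid. Take Rxy, Rxz and set V(r)={y}. Then ◇r at x, so □◇r at x, so ◇r at z, so some w with Rzw has r; w=y, i.e. Rzy. By symmetry of the argument, Ryz.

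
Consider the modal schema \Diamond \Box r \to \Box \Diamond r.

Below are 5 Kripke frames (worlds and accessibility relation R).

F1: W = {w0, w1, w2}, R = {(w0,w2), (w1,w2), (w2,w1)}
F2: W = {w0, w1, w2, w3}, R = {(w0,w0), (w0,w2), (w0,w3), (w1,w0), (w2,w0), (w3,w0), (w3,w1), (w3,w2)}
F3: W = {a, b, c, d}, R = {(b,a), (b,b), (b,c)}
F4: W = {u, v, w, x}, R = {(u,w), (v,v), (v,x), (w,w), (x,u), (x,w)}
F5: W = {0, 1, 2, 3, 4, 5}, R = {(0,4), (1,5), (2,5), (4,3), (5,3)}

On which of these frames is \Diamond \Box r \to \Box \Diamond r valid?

The schema corresponds to convergence: \forall x \forall y \forall z (Rxy \wedge Rxz \to \exists w (Ryw \wedge Rzw)).
F1: condition met.
F2: condition met.
F3: fails — Rba and Rba but a and a have no common successor.
F4: fails — Rvv and Rvx but v and x have no common successor.
F5: fails — R43 and R43 but 3 and 3 have no common successor.

F1, F2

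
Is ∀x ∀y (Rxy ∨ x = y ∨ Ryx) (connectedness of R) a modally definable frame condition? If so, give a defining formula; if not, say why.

Not modally definable

Any modally definable frame class is closed under disjoint unions.
Take 4 disjoint single-world reflexive frames: each is trivially connected, but their disjoint union has 4 worlds with no edge between distinct components, so it is not connected.
Hence connectedness of R is not modally definable.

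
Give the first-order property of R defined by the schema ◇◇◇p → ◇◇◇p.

This is a Sahlqvist (Geach-type) schema ◇^3□^0p → □^0◇^3p.
Minimal-valuation argument: fix x; take any y with xR^3y and any z with xR^0z. Set V(p) to the set of worlds R-reachable from y in exactly 0 steps. Then □^0p holds at y, so the antecedent holds at x; validity forces ◇^3p at z, giving a w with zR^3w and yR^0w.
First-order correspondent: ∀x ∀y (xR³y → ∃w (y = w ∧ xR³w)).

∀x ∀y (xR³y → ∃w (y = w ∧ xR³w))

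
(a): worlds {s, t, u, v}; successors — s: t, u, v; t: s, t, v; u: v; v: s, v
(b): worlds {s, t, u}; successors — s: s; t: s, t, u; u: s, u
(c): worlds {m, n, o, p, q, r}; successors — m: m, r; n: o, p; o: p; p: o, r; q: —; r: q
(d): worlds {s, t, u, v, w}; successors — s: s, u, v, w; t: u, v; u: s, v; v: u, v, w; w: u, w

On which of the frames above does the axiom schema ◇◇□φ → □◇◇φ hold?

(a), (b), (d)

The schema corresponds to a generalized confluence (Geach) condition: ∀x ∀y ∀z ((xR²y ∧ xRz) → ∃w (yRw ∧ zR²w)).
(a): condition met.
(b): condition met.
(c): fails — mR²m, mRr but no w with mRw and rR²w.
(d): condition met.
Valid on: (a), (b), (d).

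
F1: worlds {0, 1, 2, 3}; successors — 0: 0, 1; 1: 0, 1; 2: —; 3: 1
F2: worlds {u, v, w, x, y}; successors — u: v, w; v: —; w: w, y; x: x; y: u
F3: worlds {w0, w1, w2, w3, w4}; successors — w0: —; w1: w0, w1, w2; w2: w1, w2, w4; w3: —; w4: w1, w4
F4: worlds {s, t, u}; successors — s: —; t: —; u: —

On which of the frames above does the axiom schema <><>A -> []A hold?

The schema corresponds to a generalized confluence (Geach) condition: forall x forall y forall z ((x R^2 y & xRz) -> exists w (y = w & z = w)).
F1: fails — 0R²0, 0R1 but 0 ≠ 1.
F2: fails — uR²w, uRv but w ≠ v.
F3: fails — w1R²w0, w1Rw1 but w0 ≠ w1.
F4: condition met.
Valid on: F4.

F4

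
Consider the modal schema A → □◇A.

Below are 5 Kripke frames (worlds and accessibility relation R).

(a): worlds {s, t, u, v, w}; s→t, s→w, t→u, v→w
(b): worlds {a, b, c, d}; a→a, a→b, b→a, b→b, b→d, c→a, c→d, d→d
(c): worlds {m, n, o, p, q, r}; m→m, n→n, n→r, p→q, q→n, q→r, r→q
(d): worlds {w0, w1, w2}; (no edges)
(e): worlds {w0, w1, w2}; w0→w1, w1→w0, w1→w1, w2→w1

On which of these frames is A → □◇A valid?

(d)

The schema corresponds to symmetry: ∀x ∀y (Rxy → Ryx).
(a): fails — Rtu but not Rut.
(b): fails — Rcd but not Rdc.
(c): fails — Rnr but not Rrn.
(d): condition met.
(e): fails — Rw2w1 but not Rw1w2.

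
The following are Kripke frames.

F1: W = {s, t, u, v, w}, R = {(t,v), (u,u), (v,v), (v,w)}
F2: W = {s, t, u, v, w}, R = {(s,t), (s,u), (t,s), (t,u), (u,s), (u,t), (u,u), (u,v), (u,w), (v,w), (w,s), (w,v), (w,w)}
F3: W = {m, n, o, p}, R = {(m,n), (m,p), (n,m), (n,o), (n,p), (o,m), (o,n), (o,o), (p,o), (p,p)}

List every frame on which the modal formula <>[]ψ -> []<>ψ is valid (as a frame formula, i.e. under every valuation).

This is the axiom for convergence; its first-order frame correspondent is forall x forall y forall z (Rxy & Rxz -> exists w (Ryw & Rzw)).
F1: fails — Rvw and Rvw but w and w have no common successor.
F2: fails — Ruv and Rut but v and t have no common successor.
F3: condition met.

F3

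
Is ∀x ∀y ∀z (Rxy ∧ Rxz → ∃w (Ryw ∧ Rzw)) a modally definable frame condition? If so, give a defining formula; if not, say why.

Yes, by ◇□r → □◇r

The condition is convergence. A defining modal formula is ◇□r → □◇r.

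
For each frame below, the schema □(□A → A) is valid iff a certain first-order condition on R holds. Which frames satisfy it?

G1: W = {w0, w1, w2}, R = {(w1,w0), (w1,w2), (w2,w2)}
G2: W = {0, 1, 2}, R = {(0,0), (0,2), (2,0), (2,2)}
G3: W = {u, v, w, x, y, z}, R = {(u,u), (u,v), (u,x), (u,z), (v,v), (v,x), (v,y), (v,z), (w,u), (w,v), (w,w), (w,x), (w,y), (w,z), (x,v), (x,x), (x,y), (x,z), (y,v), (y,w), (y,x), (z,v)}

The schema corresponds to shift-reflexivity: ∀x ∀y (Rxy → Ryy).
G1: fails — Rw1w0 but not Rw0w0.
G2: ✓.
G3: fails — Rvz but not Rzz.
Valid on: G2.

G2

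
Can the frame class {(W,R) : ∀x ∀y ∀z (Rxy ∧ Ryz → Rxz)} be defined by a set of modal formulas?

Yes, by □p → □□p

The condition is transitivity. A defining modal formula is □p → □□p.
Suppose □p→□□p is valid. Take Rxy, Ryz and set V(p)={w : Rxw}. Then □p at x, so □□p at x, so □p at y, so p at z, i.e. Rxz.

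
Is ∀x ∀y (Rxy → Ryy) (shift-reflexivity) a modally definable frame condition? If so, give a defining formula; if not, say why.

Yes — defined by □(□p → p)

Yes: it is shift-reflexivity, defined by the T□ schema □(□p → p).
Suppose □(□p→p) is valid. Take Rxy and set V(p)={w : Ryw}. Then at y, □p holds; since □(□p→p) at x, □p→p at y, so p at y, i.e. Ryy.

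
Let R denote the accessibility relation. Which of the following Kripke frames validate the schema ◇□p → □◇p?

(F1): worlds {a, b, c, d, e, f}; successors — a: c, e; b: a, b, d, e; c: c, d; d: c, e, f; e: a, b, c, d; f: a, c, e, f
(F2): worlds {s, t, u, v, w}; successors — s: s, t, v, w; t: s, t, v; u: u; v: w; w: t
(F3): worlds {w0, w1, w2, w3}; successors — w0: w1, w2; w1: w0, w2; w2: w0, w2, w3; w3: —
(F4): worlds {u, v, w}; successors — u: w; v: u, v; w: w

The schema corresponds to convergence: ∀x ∀y ∀z (Rxy ∧ Rxz → ∃w (Ryw ∧ Rzw)).
(F1): ✓.
(F2): fails — Rsv and Rsw but v and w have no common successor.
(F3): fails — Rw2w2 and Rw2w3 but w2 and w3 have no common successor.
(F4): fails — Rvu and Rvv but u and v have no common successor.
Valid on: (F1).

(F1)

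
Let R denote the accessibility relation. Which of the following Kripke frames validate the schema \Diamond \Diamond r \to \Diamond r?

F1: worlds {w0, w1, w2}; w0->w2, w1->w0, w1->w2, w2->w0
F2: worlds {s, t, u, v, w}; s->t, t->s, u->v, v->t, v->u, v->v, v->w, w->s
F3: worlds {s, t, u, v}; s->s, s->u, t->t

Frame correspondent (Sahlqvist): \forall x \forall y \forall z (Rxy \wedge Ryz \to Rxz) — i.e. transitivity.
F1: fails — Rw0w2 and Rw2w0 but not Rw0w0.
F2: fails — Ruv and Rvw but not Ruw.
F3: condition met.

F3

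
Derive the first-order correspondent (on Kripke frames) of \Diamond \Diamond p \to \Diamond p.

This is a Sahlqvist (Geach-type) schema ◇^2□^0p → □^0◇^1p.
Minimal-valuation argument: fix x; take any y with xR^2y and any z with xR^0z. Set V(p) to the set of worlds R-reachable from y in exactly 0 steps. Then □^0p holds at y, so the antecedent holds at x; validity forces ◇^1p at z, giving a w with zR^1w and yR^0w.
First-order correspondent: \forall x \forall y (x R^2 y \to \exists w (y = w \wedge xRw)).

\forall x \forall y (x R^2 y \to \exists w (y = w \wedge xRw))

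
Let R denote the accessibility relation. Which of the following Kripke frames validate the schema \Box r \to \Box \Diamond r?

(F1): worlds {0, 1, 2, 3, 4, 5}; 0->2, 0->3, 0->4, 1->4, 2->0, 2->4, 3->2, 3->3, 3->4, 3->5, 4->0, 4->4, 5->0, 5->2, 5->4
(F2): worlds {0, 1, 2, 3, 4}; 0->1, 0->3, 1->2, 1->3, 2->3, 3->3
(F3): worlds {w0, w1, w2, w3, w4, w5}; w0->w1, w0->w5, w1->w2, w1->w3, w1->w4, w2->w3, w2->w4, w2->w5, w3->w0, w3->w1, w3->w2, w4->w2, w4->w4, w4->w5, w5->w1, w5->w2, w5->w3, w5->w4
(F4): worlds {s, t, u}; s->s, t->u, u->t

(F1), (F2)

Frame correspondent (Sahlqvist): \forall x \forall z (xRz \to \exists w (xRw \wedge zRw)) — i.e. a generalized confluence (Geach) condition.
(F1): satisfies the condition.
(F2): satisfies the condition.
(F3): fails — w0Rw1 but no w with w0Rw and w1Rw.
(F4): fails — tRu but no w with tRw and uRw.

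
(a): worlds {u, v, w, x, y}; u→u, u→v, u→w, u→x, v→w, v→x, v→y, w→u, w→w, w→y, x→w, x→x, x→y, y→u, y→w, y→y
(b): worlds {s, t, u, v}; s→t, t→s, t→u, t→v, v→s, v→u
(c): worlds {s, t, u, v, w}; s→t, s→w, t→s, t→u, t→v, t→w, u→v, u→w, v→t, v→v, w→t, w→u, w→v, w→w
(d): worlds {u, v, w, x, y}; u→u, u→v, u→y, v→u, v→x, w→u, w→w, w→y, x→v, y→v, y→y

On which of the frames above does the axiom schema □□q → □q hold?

This is the axiom for density; its first-order frame correspondent is ∀x ∀y (Rxy → ∃z (Rxz ∧ Rzy)).
(a): ✓.
(b): fails — Rtv but no z with Rtz and Rzv.
(c): fails — Rts but no z with Rtz and Rzs.
(d): fails — Rvx but no z with Rvz and Rzx.
Valid on: (a).

(a)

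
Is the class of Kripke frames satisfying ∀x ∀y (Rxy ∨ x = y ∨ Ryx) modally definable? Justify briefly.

Any modally definable frame class is closed under disjoint unions.
Take 3 disjoint single-world reflexive frames: each is trivially connected, but their disjoint union has 3 worlds with no edge between distinct components, so it is not connected.
Hence connectedness of R is not modally definable.

Not modally definable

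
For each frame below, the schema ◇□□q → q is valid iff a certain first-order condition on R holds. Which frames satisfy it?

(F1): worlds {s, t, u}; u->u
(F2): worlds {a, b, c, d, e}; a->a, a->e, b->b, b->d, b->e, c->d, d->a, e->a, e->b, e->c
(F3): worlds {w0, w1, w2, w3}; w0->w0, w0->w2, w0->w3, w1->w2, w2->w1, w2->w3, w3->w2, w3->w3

The schema corresponds to a generalized confluence (Geach) condition: ∀x ∀y (xRy → ∃w (yR²w ∧ x = w)).
(F1): condition met.
(F2): fails — bRd but no w with dR²w and b=w.
(F3): fails — w0Rw2 but no w with w2R²w and w0=w.

(F1)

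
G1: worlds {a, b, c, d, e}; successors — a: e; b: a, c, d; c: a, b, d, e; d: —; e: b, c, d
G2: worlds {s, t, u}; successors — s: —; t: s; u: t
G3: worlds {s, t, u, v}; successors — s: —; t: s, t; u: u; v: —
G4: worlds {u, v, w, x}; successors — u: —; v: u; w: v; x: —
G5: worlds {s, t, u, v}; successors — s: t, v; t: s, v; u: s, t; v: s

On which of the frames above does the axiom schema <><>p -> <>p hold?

The schema corresponds to transitivity: forall x forall y forall z (Rxy & Ryz -> Rxz).
G1: fails — Rbc and Rcb but not Rbb.
G2: fails — Rut and Rts but not Rus.
G3: condition met.
G4: fails — Rwv and Rvu but not Rwu.
G5: fails — Rut and Rtv but not Ruv.
Valid on: G3.

G3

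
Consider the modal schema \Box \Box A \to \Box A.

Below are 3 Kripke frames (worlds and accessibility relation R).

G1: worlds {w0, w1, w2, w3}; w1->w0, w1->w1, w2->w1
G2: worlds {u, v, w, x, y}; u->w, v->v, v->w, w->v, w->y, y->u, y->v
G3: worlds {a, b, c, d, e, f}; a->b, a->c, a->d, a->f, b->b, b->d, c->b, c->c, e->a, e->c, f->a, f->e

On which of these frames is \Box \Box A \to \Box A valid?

This is the axiom for density; its first-order frame correspondent is \forall x \forall y (Rxy \to \exists z (Rxz \wedge Rzy)).
G1: condition met.
G2: fails — Ruw but no z with Ruz and Rzw.
G3: fails — Rfe but no z with Rfz and Rze.

G1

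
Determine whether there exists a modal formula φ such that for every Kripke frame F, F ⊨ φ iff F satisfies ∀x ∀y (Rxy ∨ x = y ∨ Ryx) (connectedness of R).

Not definable by any modal formula

Any modally definable frame class is closed under disjoint unions.
Take 4 disjoint single-world reflexive frames: each is trivially connected, but their disjoint union has 4 worlds with no edge between distinct components, so it is not connected.
Hence connectedness of R is not modally definable.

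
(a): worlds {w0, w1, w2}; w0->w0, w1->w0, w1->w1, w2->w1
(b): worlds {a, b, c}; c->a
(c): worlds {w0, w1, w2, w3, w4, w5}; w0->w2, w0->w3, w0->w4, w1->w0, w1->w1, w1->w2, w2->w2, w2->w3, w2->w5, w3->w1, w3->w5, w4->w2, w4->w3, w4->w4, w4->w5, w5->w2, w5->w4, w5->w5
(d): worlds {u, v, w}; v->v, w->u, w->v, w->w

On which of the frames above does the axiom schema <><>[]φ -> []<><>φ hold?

(a), (b), (c)

The schema corresponds to a generalized confluence (Geach) condition: forall x forall y forall z ((x R^2 y & xRz) -> exists w (yRw & z R^2 w)).
(a): satisfies the condition.
(b): satisfies the condition.
(c): satisfies the condition.
(d): fails — wR²u, wRu but no t with uRt and uR²t.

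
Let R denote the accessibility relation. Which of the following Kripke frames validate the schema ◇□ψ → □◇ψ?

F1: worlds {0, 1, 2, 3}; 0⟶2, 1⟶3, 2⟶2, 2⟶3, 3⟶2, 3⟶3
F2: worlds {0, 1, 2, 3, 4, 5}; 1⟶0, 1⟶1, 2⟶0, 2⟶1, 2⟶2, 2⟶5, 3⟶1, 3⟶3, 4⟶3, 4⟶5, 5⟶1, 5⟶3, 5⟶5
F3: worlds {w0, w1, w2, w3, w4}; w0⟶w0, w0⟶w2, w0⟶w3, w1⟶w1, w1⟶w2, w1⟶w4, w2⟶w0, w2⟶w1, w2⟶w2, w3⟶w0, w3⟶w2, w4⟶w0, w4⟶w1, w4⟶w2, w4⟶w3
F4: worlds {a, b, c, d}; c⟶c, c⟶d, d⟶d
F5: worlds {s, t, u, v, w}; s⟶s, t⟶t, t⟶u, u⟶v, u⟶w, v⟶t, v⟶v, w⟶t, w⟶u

F1, F3, F4

Frame correspondent (Sahlqvist): ∀x ∀y ∀z (Rxy ∧ Rxz → ∃w (Ryw ∧ Rzw)) — i.e. convergence.
F1: satisfies the condition.
F2: fails — R10 and R10 but 0 and 0 have no common successor.
F3: satisfies the condition.
F4: satisfies the condition.
F5: fails — Rtt and Rtu but t and u have no common successor.
Valid on: F1, F3, F4.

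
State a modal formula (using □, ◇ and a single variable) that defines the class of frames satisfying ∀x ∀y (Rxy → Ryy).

This is shift-reflexivity; the standard corresponding axiom is T□: □(□ψ → ψ).

□(□ψ → ψ)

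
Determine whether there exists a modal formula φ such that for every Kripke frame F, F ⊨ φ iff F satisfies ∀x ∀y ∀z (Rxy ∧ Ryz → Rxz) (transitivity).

Yes: it is transitivity, defined by the 4 schema □p → □□p.
Suppose □p→□□p is valid. Take Rxy, Ryz and set V(p)={w : Rxw}. Then □p at x, so □□p at x, so □p at y, so p at z, i.e. Rxz.

Yes — defined by □p → □□p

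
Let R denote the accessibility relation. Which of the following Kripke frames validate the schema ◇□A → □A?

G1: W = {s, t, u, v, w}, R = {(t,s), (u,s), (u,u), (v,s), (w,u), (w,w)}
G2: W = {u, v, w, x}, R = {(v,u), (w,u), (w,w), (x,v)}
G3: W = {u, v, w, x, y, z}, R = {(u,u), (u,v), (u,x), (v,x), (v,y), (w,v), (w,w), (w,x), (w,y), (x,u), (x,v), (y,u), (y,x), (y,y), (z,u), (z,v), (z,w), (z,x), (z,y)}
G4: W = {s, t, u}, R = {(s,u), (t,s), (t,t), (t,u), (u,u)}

This is the axiom for a generalized confluence (Geach) condition; its first-order frame correspondent is ∀x ∀y ∀z ((xRy ∧ xRz) → ∃w (yRw ∧ z = w)).
G1: fails — tRs, tRs but no w* with sRw* and s=w*.
G2: fails — vRu, vRu but no t with uRt and u=t.
G3: fails — uRv, uRu but no t with vRt and u=t.
G4: fails — tRs, tRs but no w with sRw and s=w.

none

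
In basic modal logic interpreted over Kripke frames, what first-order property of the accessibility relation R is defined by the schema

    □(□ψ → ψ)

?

Suppose □(□ψ→ψ) is valid. Take Rxy and set V(ψ)={w : Ryw}. Then at y, □ψ holds; since □(□ψ→ψ) at x, □ψ→ψ at y, so ψ at y, i.e. Ryy.

Shift-reflexivity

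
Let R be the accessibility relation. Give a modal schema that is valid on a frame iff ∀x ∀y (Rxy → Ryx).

p → □◇p

The condition is symmetry. The B schema p → □◇p defines it.
Suppose p→□◇p is valid. Take Rxy and set V(p)={x}. Then p at x, so □◇p at x, so ◇p at y, so some z with Ryz has p; z=x, i.e. Ryx.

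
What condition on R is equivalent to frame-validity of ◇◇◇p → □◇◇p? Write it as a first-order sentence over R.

This is a Sahlqvist (Geach-type) schema ◇^3□^0p → □^1◇^2p.
First-order correspondent: ∀x ∀y ∀z ((xR³y ∧ xRz) → ∃w (y = w ∧ zR²w)).

∀x ∀y ∀z ((xR³y ∧ xRz) → ∃w (y = w ∧ zR²w))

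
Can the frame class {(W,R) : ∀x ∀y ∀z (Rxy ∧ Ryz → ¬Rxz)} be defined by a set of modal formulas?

Not definable by any modal formula

Modal frame validity is preserved under surjective bounded morphisms.
The 3-cycle (worlds w0,w1,w2 with w0→w1→w2→w0) is intransitive. Mapping every world to a single reflexive point • is a surjective bounded morphism; the reflexive point is not intransitive (R••∧R•• but R••).
So no modal formula (or set of formulas) defines exactly the intransitive frames.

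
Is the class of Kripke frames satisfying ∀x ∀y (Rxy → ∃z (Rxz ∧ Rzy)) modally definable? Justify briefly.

Yes: it is density, defined by the C4 schema □□p → □p.

Yes, by □□p → □p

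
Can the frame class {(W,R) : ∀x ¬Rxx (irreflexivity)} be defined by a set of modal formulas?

Modal frame validity is preserved under surjective bounded morphisms.
The 2-cycle (worlds 0,1 with 0→1→0) is irreflexive, and the map sending every world to a single reflexive point • is a surjective bounded morphism (forth: every edge maps to (•,•); back: every world has a successor). So any modal formula valid on the 2-cycle is also valid on the reflexive point, which is not irreflexive.
Hence irreflexivity is not modally definable.

Not modally definable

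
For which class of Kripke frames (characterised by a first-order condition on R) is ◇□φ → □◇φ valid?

convergence: ∀x ∀y ∀z (Rxy ∧ Rxz → ∃w (Ryw ∧ Rzw))

Suppose ◇□φ→□◇φ is valid. Take Rxy, Rxz and set V(φ)={w : Ryw}. Then □φ at y so ◇□φ at x, so □◇φ at x, so ◇φ at z, giving w with Rzw and Ryw.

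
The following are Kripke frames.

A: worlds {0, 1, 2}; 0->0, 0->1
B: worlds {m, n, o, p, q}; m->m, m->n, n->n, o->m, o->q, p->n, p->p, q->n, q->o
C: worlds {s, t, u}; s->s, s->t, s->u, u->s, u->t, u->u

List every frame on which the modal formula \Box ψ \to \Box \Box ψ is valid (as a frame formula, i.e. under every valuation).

A, C

Frame correspondent (Sahlqvist): \forall x \forall y \forall z (Rxy \wedge Ryz \to Rxz) — i.e. transitivity.
A: ✓.
B: fails — Rom and Rmn but not Ron.
C: ✓.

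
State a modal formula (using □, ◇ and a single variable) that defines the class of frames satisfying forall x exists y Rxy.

This is seriality; the standard corresponding axiom is D: □ψ → ◇ψ.

□ψ → ◇ψ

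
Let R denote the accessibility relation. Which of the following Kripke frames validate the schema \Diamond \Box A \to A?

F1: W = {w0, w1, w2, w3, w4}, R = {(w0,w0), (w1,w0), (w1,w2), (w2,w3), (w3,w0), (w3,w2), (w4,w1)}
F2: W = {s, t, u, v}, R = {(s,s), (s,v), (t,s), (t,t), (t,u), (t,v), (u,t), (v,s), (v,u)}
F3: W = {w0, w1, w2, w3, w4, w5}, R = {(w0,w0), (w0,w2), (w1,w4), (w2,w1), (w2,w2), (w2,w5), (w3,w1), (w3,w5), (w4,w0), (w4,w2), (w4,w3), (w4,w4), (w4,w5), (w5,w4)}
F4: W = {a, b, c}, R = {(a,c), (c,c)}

This is the axiom for symmetry; its first-order frame correspondent is \forall x \forall y (Rxy \to Ryx).
F1: fails — Rw1w2 but not Rw2w1.
F2: fails — Rtv but not Rvt.
F3: fails — Rw3w5 but not Rw5w3.
F4: fails — Rac but not Rca.

none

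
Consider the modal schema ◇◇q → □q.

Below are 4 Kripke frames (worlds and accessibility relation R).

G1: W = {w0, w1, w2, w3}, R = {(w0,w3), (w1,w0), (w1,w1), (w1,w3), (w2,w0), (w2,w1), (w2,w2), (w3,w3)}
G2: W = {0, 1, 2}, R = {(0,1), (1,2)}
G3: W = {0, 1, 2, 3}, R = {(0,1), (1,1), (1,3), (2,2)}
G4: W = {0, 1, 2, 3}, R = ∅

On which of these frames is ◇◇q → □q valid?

Frame correspondent (Sahlqvist): ∀x ∀y ∀z ((xR²y ∧ xRz) → ∃w (y = w ∧ z = w)) — i.e. a generalized confluence (Geach) condition.
G1: fails — w1R²w0, w1Rw1 but w0 ≠ w1.
G2: fails — 0R²2, 0R1 but 2 ≠ 1.
G3: fails — 0R²3, 0R1 but 3 ≠ 1.
G4: condition met.

G4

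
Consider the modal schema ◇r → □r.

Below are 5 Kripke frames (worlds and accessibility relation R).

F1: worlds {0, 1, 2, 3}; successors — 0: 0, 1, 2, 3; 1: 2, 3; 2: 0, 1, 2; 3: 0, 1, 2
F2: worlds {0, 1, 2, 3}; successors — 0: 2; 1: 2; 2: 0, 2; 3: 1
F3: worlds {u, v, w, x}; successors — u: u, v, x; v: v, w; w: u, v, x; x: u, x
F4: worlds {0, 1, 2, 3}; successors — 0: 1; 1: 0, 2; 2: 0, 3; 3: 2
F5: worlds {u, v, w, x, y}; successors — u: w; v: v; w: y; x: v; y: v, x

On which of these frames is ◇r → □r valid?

none

Frame correspondent (Sahlqvist): ∀x ∀y ∀z (Rxy ∧ Rxz → y = z) — i.e. partial functionality.
F1: fails — 0 sees both 0 and 1.
F2: fails — 2 sees both 0 and 2.
F3: fails — u sees both u and v.
F4: fails — 1 sees both 0 and 2.
F5: fails — y sees both v and x.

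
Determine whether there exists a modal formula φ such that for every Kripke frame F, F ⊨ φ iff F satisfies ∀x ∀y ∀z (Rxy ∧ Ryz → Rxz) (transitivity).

Yes — defined by □p → □□p

The condition is transitivity. A defining modal formula is □p → □□p.
Suppose □p→□□p is valid. Take Rxy, Ryz and set V(p)={w : Rxw}. Then □p at x, so □□p at x, so □p at y, so p at z, i.e. Rxz.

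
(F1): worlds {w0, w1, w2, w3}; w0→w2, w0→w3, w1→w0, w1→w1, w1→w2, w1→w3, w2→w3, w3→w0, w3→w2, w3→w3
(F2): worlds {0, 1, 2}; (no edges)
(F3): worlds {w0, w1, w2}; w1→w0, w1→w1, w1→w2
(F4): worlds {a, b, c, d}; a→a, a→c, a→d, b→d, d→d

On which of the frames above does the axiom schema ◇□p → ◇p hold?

This is the axiom for a generalized confluence (Geach) condition; its first-order frame correspondent is ∀x ∀y (xRy → ∃w (yRw ∧ xRw)).
(F1): satisfies the condition.
(F2): satisfies the condition.
(F3): fails — w1Rw0 but no w with w0Rw and w1Rw.
(F4): fails — aRc but no w with cRw and aRw.

(F1), (F2)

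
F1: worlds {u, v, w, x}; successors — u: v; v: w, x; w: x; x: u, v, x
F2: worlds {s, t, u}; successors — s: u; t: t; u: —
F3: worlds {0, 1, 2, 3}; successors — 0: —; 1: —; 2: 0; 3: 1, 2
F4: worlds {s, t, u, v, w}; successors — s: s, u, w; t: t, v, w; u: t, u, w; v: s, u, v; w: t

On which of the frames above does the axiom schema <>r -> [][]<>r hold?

Frame correspondent (Sahlqvist): forall x forall y forall z ((xRy & x R^2 z) -> exists w (y = w & zRw)) — i.e. a generalized confluence (Geach) condition.
F1: fails — uRv, uR²w but no t with v=t and wRt.
F2: holds.
F3: fails — 3R1, 3R²0 but no w with 1=w and 0Rw.
F4: fails — sRs, sR²t but no w* with s=w* and tRw*.
Valid on: F2.

F2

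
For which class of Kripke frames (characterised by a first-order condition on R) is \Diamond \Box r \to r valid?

Symmetry

This is a form of the B axiom.
Its frame correspondent is symmetry — \forall x \forall y (Rxy \to Ryx).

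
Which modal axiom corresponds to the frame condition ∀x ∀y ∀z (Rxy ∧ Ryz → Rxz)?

The condition is transitivity. The 4 schema □r → □□r defines it.
Suppose □r→□□r is valid. Take Rxy, Ryz and set V(r)={w : Rxw}. Then □r at x, so □□r at x, so □r at y, so r at z, i.e. Rxz.

□r → □□r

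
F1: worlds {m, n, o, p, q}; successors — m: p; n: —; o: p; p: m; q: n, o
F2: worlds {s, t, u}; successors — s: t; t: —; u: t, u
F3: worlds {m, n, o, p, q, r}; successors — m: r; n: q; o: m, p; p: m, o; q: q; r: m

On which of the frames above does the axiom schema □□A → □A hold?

none

Frame correspondent (Sahlqvist): ∀x ∀y (Rxy → ∃z (Rxz ∧ Rzy)) — i.e. density.
F1: fails — Rop but no z with Roz and Rzp.
F2: fails — Rst but no z with Rsz and Rzt.
F3: fails — Rop but no z with Roz and Rzp.
Valid on no frame.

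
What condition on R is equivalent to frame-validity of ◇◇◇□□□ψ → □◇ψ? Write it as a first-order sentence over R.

This is a Sahlqvist (Geach-type) schema ◇^3□^3ψ → □^1◇^1ψ.
First-order correspondent: ∀x ∀y ∀z ((xR³y ∧ xRz) → ∃w (yR³w ∧ zRw)).

∀x ∀y ∀z ((xR³y ∧ xRz) → ∃w (yR³w ∧ zRw))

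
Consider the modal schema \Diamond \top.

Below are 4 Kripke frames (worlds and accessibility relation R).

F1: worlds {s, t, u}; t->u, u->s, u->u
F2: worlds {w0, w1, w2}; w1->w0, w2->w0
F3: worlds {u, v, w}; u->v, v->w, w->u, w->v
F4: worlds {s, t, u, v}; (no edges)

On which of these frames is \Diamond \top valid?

F3

This is the axiom for seriality; its first-order frame correspondent is \forall x \exists y Rxy.
F1: fails — world s has no successor.
F2: fails — world w0 has no successor.
F3: satisfies the condition.
F4: fails — world s has no successor.
Valid on: F3.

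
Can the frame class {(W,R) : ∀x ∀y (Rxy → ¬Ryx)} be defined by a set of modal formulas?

Modal frame validity is preserved under surjective bounded morphisms.
The 5-cycle (worlds w0,w1,w2,w3,w4 with w0→w1→w2→w3→w4→w0) is asymmetric. Mapping every world to a single reflexive point • is a surjective bounded morphism, and the reflexive point is not asymmetric (R•• but asymmetry requires ¬R••).
Hence asymmetry is not modally definable.

No — not modally definable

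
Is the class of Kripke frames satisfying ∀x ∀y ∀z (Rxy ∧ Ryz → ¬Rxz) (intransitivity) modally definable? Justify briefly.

Any modally definable frame class is closed under surjective bounded morphisms.
The 3-cycle (worlds w0,w1,w2 with w0→w1→w2→w0) is intransitive. Mapping every world to a single reflexive point • is a surjective bounded morphism; the reflexive point is not intransitive (R••∧R•• but R••).
So no modal formula (or set of formulas) defines exactly the intransitive frames.

Not modally definable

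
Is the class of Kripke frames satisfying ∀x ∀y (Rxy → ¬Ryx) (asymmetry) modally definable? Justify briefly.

Any modally definable frame class is closed under surjective bounded morphisms.
The 3-cycle (worlds a,b,c with a→b→c→a) is asymmetric. Mapping every world to a single reflexive point • is a surjective bounded morphism, and the reflexive point is not asymmetric (R•• but asymmetry requires ¬R••).
Hence asymmetry is not modally definable.

Not modally definable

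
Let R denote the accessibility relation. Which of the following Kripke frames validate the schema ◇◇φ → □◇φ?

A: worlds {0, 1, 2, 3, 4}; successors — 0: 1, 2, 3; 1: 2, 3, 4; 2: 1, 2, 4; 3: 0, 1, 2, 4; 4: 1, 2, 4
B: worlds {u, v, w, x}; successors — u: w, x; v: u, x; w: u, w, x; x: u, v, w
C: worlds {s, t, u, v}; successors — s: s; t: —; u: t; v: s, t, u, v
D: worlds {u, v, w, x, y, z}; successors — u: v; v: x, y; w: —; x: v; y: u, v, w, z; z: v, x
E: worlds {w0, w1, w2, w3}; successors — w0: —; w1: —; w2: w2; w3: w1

E

The schema corresponds to a generalized confluence (Geach) condition: ∀x ∀y ∀z ((xR²y ∧ xRz) → ∃w (y = w ∧ zRw)).
A: fails — 0R²0, 0R1 but no w with 0=w and 1Rw.
B: fails — uR²v, uRw but no t with v=t and wRt.
C: fails — vR²s, vRt but no w with s=w and tRw.
D: fails — vR²u, vRx but no t with u=t and xRt.
E: satisfies the condition.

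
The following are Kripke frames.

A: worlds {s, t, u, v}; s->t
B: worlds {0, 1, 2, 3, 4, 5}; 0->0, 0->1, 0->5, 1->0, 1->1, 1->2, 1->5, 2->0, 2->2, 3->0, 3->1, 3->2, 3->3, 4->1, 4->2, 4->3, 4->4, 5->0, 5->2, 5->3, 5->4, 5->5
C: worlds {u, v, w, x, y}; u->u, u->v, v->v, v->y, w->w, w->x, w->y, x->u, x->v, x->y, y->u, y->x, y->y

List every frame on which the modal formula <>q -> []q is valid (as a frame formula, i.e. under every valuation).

A

The schema corresponds to partial functionality: forall x forall y forall z (Rxy & Rxz -> y = z).
A: condition met.
B: fails — 0 sees both 0 and 1.
C: fails — u sees both u and v.
Valid on: A.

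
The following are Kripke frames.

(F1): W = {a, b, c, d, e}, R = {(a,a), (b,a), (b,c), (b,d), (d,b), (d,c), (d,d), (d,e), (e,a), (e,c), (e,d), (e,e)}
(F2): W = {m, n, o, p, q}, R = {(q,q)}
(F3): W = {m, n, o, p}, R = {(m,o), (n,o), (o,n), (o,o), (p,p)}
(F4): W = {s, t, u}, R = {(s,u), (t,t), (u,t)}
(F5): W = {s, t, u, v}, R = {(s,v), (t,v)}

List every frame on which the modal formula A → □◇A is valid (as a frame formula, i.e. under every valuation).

(F2)

The schema corresponds to symmetry: ∀x ∀y (Rxy → Ryx).
(F1): fails — Rbc but not Rcb.
(F2): ✓.
(F3): fails — Rmo but not Rom.
(F4): fails — Rsu but not Rus.
(F5): fails — Rsv but not Rvs.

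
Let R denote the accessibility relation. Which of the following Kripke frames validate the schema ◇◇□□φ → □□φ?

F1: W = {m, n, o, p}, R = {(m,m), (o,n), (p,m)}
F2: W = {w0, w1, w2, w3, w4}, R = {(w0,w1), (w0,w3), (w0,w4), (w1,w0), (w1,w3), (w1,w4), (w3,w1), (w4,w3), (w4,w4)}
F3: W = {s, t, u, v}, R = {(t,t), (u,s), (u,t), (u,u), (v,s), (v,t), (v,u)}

This is the axiom for a generalized confluence (Geach) condition; its first-order frame correspondent is ∀x ∀y ∀z ((xR²y ∧ xR²z) → ∃w (yR²w ∧ z = w)).
F1: holds.
F2: fails — w0R²w1, w0R²w0 but no w with w1R²w and w0=w.
F3: fails — uR²s, uR²s but no w with sR²w and s=w.
Valid on: F1.

F1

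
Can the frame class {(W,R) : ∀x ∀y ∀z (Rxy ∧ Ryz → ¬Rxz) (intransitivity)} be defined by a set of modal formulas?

Any modally definable frame class is closed under surjective bounded morphisms.
The 3-cycle (worlds w0,w1,w2 with w0→w1→w2→w0) is intransitive. Mapping every world to a single reflexive point • is a surjective bounded morphism; the reflexive point is not intransitive (R••∧R•• but R••).
So the class is not modally definable.

No — not modally definable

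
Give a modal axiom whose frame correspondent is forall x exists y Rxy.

□s → ◇s

A defining formula is □s → ◇s (the D axiom).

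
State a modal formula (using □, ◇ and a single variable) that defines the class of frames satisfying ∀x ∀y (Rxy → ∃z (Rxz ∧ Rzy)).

□□r → □r

The condition is density. The C4 schema □□r → □r defines it.
Suppose □□r→□r is valid. Take Rxy and set V(r)={w : xR²w}. Then □□r at x, so □r at x, so r at y, i.e. ∃z(Rxz∧Rzy).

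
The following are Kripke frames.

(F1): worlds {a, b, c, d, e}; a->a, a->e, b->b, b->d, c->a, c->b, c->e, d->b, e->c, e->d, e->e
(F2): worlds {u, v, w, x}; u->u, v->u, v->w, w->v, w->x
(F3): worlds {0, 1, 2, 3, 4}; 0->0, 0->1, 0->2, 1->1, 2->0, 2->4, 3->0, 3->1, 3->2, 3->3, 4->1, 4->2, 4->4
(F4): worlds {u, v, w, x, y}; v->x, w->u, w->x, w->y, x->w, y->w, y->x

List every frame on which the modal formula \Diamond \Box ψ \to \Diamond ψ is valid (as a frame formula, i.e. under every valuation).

(F3)

Frame correspondent (Sahlqvist): \forall x \forall y (xRy \to \exists w (yRw \wedge xRw)) — i.e. a generalized confluence (Geach) condition.
(F1): fails — eRd but no w with dRw and eRw.
(F2): fails — vRw but no t with wRt and vRt.
(F3): satisfies the condition.
(F4): fails — vRx but no t with xRt and vRt.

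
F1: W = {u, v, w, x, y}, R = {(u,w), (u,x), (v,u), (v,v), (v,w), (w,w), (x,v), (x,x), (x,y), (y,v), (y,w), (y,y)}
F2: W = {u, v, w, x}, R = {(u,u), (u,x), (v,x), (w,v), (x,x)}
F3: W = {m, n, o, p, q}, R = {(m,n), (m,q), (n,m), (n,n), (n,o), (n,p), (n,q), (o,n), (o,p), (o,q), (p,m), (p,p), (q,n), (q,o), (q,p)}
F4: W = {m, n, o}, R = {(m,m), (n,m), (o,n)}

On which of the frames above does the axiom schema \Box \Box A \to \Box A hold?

F1, F3

The schema corresponds to density: \forall x \forall y (Rxy \to \exists z (Rxz \wedge Rzy)).
F1: ✓.
F2: fails — Rwv but no z with Rwz and Rzv.
F3: ✓.
F4: fails — Ron but no z with Roz and Rzn.
Valid on: F1, F3.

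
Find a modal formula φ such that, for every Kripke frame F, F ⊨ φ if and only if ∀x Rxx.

□s → s

The condition is reflexivity. The T schema □s → s defines it.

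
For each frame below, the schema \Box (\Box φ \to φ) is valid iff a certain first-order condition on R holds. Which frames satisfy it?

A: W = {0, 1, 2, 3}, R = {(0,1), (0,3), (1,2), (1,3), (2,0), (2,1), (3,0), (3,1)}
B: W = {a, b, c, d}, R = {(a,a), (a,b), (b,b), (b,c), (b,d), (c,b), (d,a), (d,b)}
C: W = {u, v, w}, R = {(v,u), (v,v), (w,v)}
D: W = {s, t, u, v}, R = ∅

Frame correspondent (Sahlqvist): \forall x \forall y (Rxy \to Ryy) — i.e. shift-reflexivity.
A: fails — R31 but not R11.
B: fails — Rbc but not Rcc.
C: fails — Rvu but not Ruu.
D: holds.
Valid on: D.

D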